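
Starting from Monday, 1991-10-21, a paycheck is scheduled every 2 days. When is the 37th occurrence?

The 37th occurrence is 36 intervals after the first: 36 × 2 = 72 days after 1991-10-21.
October has 31 days — 10 days to the end of October leaves 62.
November has 30 days (32 left).
December has 31 days (1 left).
1 day into January → 1992-01-01.

1992-01-01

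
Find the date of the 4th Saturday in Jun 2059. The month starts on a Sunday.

Jun 2059 begins on a Sunday, so the first Saturday is Jun 7 (6 days later).
The 4th Saturday is 3 weeks later: 7 + 21 = 28.

Jun 28, 2059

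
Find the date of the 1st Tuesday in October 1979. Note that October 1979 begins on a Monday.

1979-10-02

October 1979 begins on a Monday, so the first Tuesday is October 2 (1 day later).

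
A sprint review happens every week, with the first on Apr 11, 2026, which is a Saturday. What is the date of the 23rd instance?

Sep 12, 2026

The 23rd occurrence is 22 intervals after the first: 22 × 7 = 154 days after Apr 11, 2026.
Apr has 30 days — 19 days to the end of Apr leaves 135.
May has 31 days (104 left).
Jun has 30 days (74 left).
Jul has 31 days (43 left).
Aug has 31 days (12 left).
12 days into Sep → Sep 12, 2026.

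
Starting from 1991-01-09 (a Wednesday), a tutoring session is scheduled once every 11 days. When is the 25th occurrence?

The 25th occurrence is 24 intervals after the first: 24 × 11 = 264 days after 1991-01-09.
January has 31 days — 22 days to the end of January leaves 242.
February has 28 days (214 left).
March has 31 days (183 left).
April has 30 days (153 left).
May has 31 days (122 left).
June has 30 days (92 left).
July has 31 days (61 left).
August has 31 days (30 left).
30 days into September → 1991-09-30.

1991-09-30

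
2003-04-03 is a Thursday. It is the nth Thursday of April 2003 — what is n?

Day 3 falls in week ⌈3/7⌉ of the month.
Days 1–7 hold the 1st Thursday, 8–14 the 2nd, 15–21 the 3rd, 22–28 the 4th, 29–31 the 5th.
3 is in the range for the 1st.

1st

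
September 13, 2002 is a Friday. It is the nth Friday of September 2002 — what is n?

2nd

Day 13 falls in week ⌈13/7⌉ of the month.
Days 1–7 hold the 1st Friday, 8–14 the 2nd, 15–21 the 3rd, 22–28 the 4th, 29–31 the 5th.
13 is in the range for the 2nd.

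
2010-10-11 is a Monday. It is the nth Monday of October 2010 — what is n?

2nd

Day 11 falls in week ⌈11/7⌉ of the month.
Days 1–7 hold the 1st Monday, 8–14 the 2nd, 15–21 the 3rd, 22–28 the 4th, 29–31 the 5th.
11 is in the range for the 2nd.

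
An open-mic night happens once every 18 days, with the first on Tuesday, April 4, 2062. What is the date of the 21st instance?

March 30, 2063

The 21st occurrence is 20 intervals after the first: 20 × 18 = 360 days after April 4, 2062.
April has 30 days — 26 days to the end of April leaves 334.
May has 31 days (303 left).
June has 30 days (273 left).
July has 31 days (242 left).
August has 31 days (211 left).
September has 30 days (181 left).
October has 31 days (150 left).
November has 30 days (120 left).
December has 31 days (89 left).
January has 31 days (58 left).
February has 28 days (30 left).
30 days into March → March 30, 2063.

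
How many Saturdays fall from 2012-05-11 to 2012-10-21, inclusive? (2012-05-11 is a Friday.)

2012-05-11 is a Friday; the first Saturday on or after it is 2012-05-12 (1 day later).
From 2012-05-12 to 2012-10-21: 19 + 30 + 31 + 31 + 30 + 21 = 162 days (rest of May, June, July, August, September, October).
162 ÷ 7 = 23 full weeks with remainder 1, so 23 more Saturdays after the first → 24.

24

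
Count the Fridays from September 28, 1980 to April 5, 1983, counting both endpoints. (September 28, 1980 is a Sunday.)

131

September 28, 1980 is a Sunday; the first Friday on or after it is October 3, 1980 (5 days later).
From October 3, 1980 to April 5, 1983: 89 + 365 + 365 + 95 = 914 days (rest of 1980, 1981, 1982, to April 5, 1983 in 1983).
914 ÷ 7 = 130 full weeks with remainder 4, so 130 more Fridays after the first → 131.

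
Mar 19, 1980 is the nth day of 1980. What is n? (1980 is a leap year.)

Days in months before Mar: 31 + 29 = 60.
Plus 19 days into Mar → day 79.

79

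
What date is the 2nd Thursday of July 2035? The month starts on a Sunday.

July 2035 begins on a Sunday, so the first Thursday is July 5 (4 days later).
The 2nd Thursday is 1 weeks later: 5 + 7 = 12.

12 July 2035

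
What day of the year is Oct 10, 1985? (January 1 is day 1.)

283

Days in months before Oct: 31 + 28 + 31 + 30 + 31 + 30 + 31 + 31 + 30 = 273.
Plus 10 days into Oct → day 283.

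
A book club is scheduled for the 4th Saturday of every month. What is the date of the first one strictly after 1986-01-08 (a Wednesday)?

1986-01-25

January 1986 starts on a Wednesday; its first Saturday is the 4th, so the 4th Saturday is the 25th — 1986-01-25.
1986-01-25 is after 1986-01-08, so that is the next one.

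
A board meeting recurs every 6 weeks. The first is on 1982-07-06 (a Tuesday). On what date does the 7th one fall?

1983-03-15

The 7th occurrence is 6 intervals after the first: 6 × 42 = 252 days after 1982-07-06.
July has 31 days — 25 days to the end of July leaves 227.
August has 31 days (196 left).
September has 30 days (166 left).
October has 31 days (135 left).
November has 30 days (105 left).
December has 31 days (74 left).
January has 31 days (43 left).
February has 28 days (15 left).
15 days into March → 1983-03-15.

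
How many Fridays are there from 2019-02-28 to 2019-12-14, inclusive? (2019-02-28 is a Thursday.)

42

2019-02-28 is a Thursday; the first Friday on or after it is 2019-03-01 (1 day later).
From 2019-03-01 to 2019-12-14: 30 + 30 + 31 + 30 + 31 + 31 + 30 + 31 + 30 + 14 = 288 days (rest of March, April, May, June, July, August, September, October, November, December).
288 ÷ 7 = 41 full weeks with remainder 1, so 41 more Fridays after the first → 42.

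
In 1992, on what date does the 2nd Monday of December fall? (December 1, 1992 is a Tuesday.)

14 December 1992

December 1992 begins on a Tuesday, so the first Monday is December 7 (6 days later).
The 2nd Monday is 1 weeks later: 7 + 7 = 14.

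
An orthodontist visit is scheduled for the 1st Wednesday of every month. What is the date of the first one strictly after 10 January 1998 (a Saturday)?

4 February 1998

January 1998 starts on a Thursday, so its 1st Wednesday is 7 January 1998 (6 days in).
That is not after 10 January 1998, so look at February 1998.
February 1998 starts on a Sunday, so its 1st Wednesday is 4 February 1998 (3 days in).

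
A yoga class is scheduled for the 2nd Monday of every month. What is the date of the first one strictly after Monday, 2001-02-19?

February 2001 starts on a Thursday; its first Monday is the 5th, so the 2nd Monday is the 12th — 2001-02-12.
That is not after 2001-02-19, so look at March 2001.
March 2001 starts on a Thursday; its first Monday is the 5th, so the 2nd Monday is the 12th — 2001-03-12.

2001-03-12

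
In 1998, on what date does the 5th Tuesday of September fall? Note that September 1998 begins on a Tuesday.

September 1998 begins on a Tuesday, so the first Tuesday is September 1.
The 5th Tuesday is 4 weeks later: 1 + 28 = 29.

29 September 1998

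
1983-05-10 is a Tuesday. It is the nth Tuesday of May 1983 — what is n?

2nd

Day 10 falls in week ⌈10/7⌉ of the month.
Days 1–7 hold the 1st Tuesday, 8–14 the 2nd, 15–21 the 3rd, 22–28 the 4th, 29–31 the 5th.
10 is in the range for the 2nd.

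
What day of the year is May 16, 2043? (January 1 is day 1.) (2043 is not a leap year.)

136

Days in months before May: 31 + 28 + 31 + 30 = 120.
Plus 16 days into May → day 136.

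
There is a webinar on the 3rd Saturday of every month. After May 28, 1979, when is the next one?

May 1979 starts on a Tuesday; its first Saturday is the 5th, so the 3rd Saturday is the 19th — May 19, 1979.
That is not after May 28, 1979, so look at Jun 1979.
Jun 1979 starts on a Friday; its first Saturday is the 2nd, so the 3rd Saturday is the 16th — Jun 16, 1979.

Jun 16, 1979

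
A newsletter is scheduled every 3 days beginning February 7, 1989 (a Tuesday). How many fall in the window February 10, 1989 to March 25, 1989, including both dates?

Occurrences land 3·i days after February 7, 1989 for i = 0, 1, 2, …
February 10, 1989 is 3 days after the start; 3 ÷ 3 = 1 remainder 0. First occurrence in the window: #2 on February 10, 1989 (1×3 = 3 days in).
March 25, 1989 is 46 days after the start; 46 ÷ 3 = 15 remainder 1. Last occurrence in the window: #16 on March 24, 1989.
Occurrences #2 through #16: 15 in total.

15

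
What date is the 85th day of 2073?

January has 31 days (85 − 31 = 54 remain).
February has 28 days (54 − 28 = 26 remain).
26 into March → March 26.

2073-03-26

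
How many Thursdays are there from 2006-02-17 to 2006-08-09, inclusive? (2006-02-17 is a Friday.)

2006-02-17 is a Friday; the first Thursday on or after it is 2006-02-23 (6 days later).
From 2006-02-23 to 2006-08-09: 5 + 31 + 30 + 31 + 30 + 31 + 9 = 167 days (rest of February, March, April, May, June, July, August).
167 ÷ 7 = 23 full weeks with remainder 6, so 23 more Thursdays after the first → 24.

24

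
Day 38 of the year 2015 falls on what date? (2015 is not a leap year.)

February 7, 2015

January has 31 days (38 − 31 = 7 remain).
7 into February → February 7.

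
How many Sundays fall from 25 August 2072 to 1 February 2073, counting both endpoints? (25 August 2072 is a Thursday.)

23

25 August 2072 is a Thursday; the first Sunday on or after it is 28 August 2072 (3 days later).
From 28 August 2072 to 1 February 2073: 3 + 30 + 31 + 30 + 31 + 31 + 1 = 157 days (rest of August, September, October, November, December, January, February).
157 ÷ 7 = 22 full weeks with remainder 3, so 22 more Sundays after the first → 23.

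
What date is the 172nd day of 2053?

June 21, 2053

January has 31 days (172 − 31 = 141 remain).
February has 28 days (141 − 28 = 113 remain).
March has 31 days (113 − 31 = 82 remain).
April has 30 days (82 − 30 = 52 remain).
May has 31 days (52 − 31 = 21 remain).
21 into June → June 21.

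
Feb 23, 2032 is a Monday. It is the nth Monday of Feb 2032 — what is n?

Day 23 falls in week ⌈23/7⌉ of the month.
Days 1–7 hold the 1st Monday, 8–14 the 2nd, 15–21 the 3rd, 22–28 the 4th, 29–31 the 5th.
23 is in the range for the 4th.

4th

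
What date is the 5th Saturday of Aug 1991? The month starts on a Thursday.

Aug 31, 1991

Aug 1991 begins on a Thursday, so the first Saturday is Aug 3 (2 days later).
The 5th Saturday is 4 weeks later: 3 + 28 = 31.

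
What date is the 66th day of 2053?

March 7, 2053

January has 31 days (66 − 31 = 35 remain).
February has 28 days (35 − 28 = 7 remain).
7 into March → March 7.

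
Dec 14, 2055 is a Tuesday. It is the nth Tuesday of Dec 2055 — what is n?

2nd

Day 14 falls in week ⌈14/7⌉ of the month.
Days 1–7 hold the 1st Tuesday, 8–14 the 2nd, 15–21 the 3rd, 22–28 the 4th, 29–31 the 5th.
14 is in the range for the 2nd.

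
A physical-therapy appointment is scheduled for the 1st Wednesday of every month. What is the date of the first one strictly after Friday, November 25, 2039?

November 2039 starts on a Tuesday, so its 1st Wednesday is November 2, 2039 (1 day in).
That is not after November 25, 2039, so look at December 2039.
December 2039 starts on a Thursday, so its 1st Wednesday is December 7, 2039 (6 days in).

December 7, 2039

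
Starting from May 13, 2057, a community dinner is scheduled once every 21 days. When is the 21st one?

The 21st occurrence is 20 intervals after the first: 20 × 21 = 420 days after May 13, 2057.
May has 31 days — 18 days to the end of May leaves 402.
From end of May to end of 2057 is 214 days (188 left).
January has 31 days (157 left).
February has 28 days (129 left).
March has 31 days (98 left).
April has 30 days (68 left).
May has 31 days (37 left).
June has 30 days (7 left).
7 days into July → July 7, 2058.

July 7, 2058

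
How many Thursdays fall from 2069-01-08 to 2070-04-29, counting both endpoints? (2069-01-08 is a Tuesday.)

2069-01-08 is a Tuesday; the first Thursday on or after it is 2069-01-10 (2 days later).
From 2069-01-10 to 2070-04-29: 355 + 119 = 474 days (rest of 2069, to 2070-04-29 in 2070).
474 ÷ 7 = 67 full weeks with remainder 5, so 67 more Thursdays after the first → 68.

68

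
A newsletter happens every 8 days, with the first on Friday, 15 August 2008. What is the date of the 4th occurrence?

The 4th occurrence is 3 intervals after the first: 3 × 8 = 24 days after 15 August 2008.
August has 31 days — 16 days to the end of August leaves 8.
8 days into September → 8 September 2008.

8 September 2008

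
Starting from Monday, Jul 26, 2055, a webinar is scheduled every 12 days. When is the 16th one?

Jan 22, 2056

The 16th occurrence is 15 intervals after the first: 15 × 12 = 180 days after Jul 26, 2055.
Jul has 31 days — 5 days to the end of Jul leaves 175.
Aug has 31 days (144 left).
Sep has 30 days (114 left).
Oct has 31 days (83 left).
Nov has 30 days (53 left).
Dec has 31 days (22 left).
22 days into Jan → Jan 22, 2056.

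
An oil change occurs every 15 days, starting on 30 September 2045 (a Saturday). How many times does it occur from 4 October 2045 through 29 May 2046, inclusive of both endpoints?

Occurrences land 15·i days after 30 September 2045 for i = 0, 1, 2, …
4 October 2045 is 4 days after the start; 4 ÷ 15 = 0 remainder 4; since the remainder is 4, round up to i = 1. First occurrence in the window: #2 on 15 October 2045 (1×15 = 15 days in).
29 May 2046 is 241 days after the start; 241 ÷ 15 = 16 remainder 1. Last occurrence in the window: #17 on 28 May 2046.
Occurrences #2 through #17: 16 in total.

16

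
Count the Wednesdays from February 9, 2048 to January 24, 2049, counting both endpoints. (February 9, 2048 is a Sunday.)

February 9, 2048 is a Sunday; the first Wednesday on or after it is February 12, 2048 (3 days later).
From February 12, 2048 to January 24, 2049: 323 + 24 = 347 days (rest of 2048, to January 24, 2049 in 2049).
347 ÷ 7 = 49 full weeks with remainder 4, so 49 more Wednesdays after the first → 50.

50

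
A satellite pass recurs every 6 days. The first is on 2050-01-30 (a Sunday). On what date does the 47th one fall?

The 47th occurrence is 46 intervals after the first: 46 × 6 = 276 days after 2050-01-30.
January has 31 days — 1 day to the end of January leaves 275.
February has 28 days (247 left).
March has 31 days (216 left).
April has 30 days (186 left).
May has 31 days (155 left).
June has 30 days (125 left).
July has 31 days (94 left).
August has 31 days (63 left).
September has 30 days (33 left).
October has 31 days (2 left).
2 days into November → 2050-11-02.

2050-11-02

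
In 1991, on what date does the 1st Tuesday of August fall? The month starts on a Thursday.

August 1991 begins on a Thursday, so the first Tuesday is August 6 (5 days later).

1991-08-06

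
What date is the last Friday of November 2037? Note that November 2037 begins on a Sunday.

November 2037 begins on a Sunday, so the first Friday is November 6 (5 days later).
November 2037 has 30 days. Adding weeks: 6, 13, 20, 27 — the last one ≤ 30 is the 27th.

November 27, 2037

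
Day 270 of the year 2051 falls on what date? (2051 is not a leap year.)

January has 31 days (270 − 31 = 239 remain).
February has 28 days (239 − 28 = 211 remain).
March has 31 days (211 − 31 = 180 remain).
April has 30 days (180 − 30 = 150 remain).
May has 31 days (150 − 31 = 119 remain).
June has 30 days (119 − 30 = 89 remain).
July has 31 days (89 − 31 = 58 remain).
August has 31 days (58 − 31 = 27 remain).
27 into September → September 27.

September 27, 2051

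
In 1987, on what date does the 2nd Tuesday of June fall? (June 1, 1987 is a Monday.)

June 9, 1987

June 1987 begins on a Monday, so the first Tuesday is June 2 (1 day later).
The 2nd Tuesday is 1 weeks later: 2 + 7 = 9.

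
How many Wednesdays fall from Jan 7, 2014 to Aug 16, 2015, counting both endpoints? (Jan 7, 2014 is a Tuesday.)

Jan 7, 2014 is a Tuesday; the first Wednesday on or after it is Jan 8, 2014 (1 day later).
From Jan 8, 2014 to Aug 16, 2015: 357 + 228 = 585 days (rest of 2014, to Aug 16, 2015 in 2015).
585 ÷ 7 = 83 full weeks with remainder 4, so 83 more Wednesdays after the first → 84.

84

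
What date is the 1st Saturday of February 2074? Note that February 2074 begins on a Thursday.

February 2074 begins on a Thursday, so the first Saturday is February 3 (2 days later).

2074-02-03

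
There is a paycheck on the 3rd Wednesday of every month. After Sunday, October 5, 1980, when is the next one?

October 1980 starts on a Wednesday; its first Wednesday is the 1st, so the 3rd Wednesday is the 15th — October 15, 1980.
October 15, 1980 is after October 5, 1980, so that is the next one.

October 15, 1980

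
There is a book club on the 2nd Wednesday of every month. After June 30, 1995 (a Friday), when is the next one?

June 1995 starts on a Thursday; its first Wednesday is the 7th, so the 2nd Wednesday is the 14th — June 14, 1995.
That is not after June 30, 1995, so look at July 1995.
July 1995 starts on a Saturday; its first Wednesday is the 5th, so the 2nd Wednesday is the 12th — July 12, 1995.

July 12, 1995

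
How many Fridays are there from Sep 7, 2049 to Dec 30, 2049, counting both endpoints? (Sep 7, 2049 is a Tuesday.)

Sep 7, 2049 is a Tuesday; the first Friday on or after it is Sep 10, 2049 (3 days later).
From Sep 10, 2049 to Dec 30, 2049: 20 + 31 + 30 + 30 = 111 days (rest of Sep, Oct, Nov, Dec).
111 ÷ 7 = 15 full weeks with remainder 6, so 15 more Fridays after the first → 16.

16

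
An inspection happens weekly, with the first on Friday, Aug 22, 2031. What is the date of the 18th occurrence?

The 18th occurrence is 17 intervals after the first: 17 × 7 = 119 days after Aug 22, 2031.
Aug has 31 days — 9 days to the end of Aug leaves 110.
Sep has 30 days (80 left).
Oct has 31 days (49 left).
Nov has 30 days (19 left).
19 days into Dec → Dec 19, 2031.

Dec 19, 2031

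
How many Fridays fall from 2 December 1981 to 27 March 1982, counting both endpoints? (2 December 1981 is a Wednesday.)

17

2 December 1981 is a Wednesday; the first Friday on or after it is 4 December 1981 (2 days later).
From 4 December 1981 to 27 March 1982: 27 + 31 + 28 + 27 = 113 days (rest of December, January, February, March).
113 ÷ 7 = 16 full weeks with remainder 1, so 16 more Fridays after the first → 17.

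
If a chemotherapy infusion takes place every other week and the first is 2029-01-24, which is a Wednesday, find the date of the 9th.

2029-05-16

The 9th occurrence is 8 intervals after the first: 8 × 14 = 112 days after 2029-01-24.
January has 31 days — 7 days to the end of January leaves 105.
February has 28 days (77 left).
March has 31 days (46 left).
April has 30 days (16 left).
16 days into May → 2029-05-16.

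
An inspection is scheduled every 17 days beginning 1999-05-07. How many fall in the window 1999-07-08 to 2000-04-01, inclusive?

Occurrences land 17·i days after 1999-05-07 for i = 0, 1, 2, …
1999-07-08 is 62 days after the start; 62 ÷ 17 = 3 remainder 11; since the remainder is 11, round up to i = 4. First occurrence in the window: #5 on 1999-07-14 (4×17 = 68 days in).
2000-04-01 is 330 days after the start; 330 ÷ 17 = 19 remainder 7. Last occurrence in the window: #20 on 2000-03-25.
Occurrences #5 through #20: 16 in total.

16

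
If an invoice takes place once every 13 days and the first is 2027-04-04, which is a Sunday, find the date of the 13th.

The 13th occurrence is 12 intervals after the first: 12 × 13 = 156 days after 2027-04-04.
April has 30 days — 26 days to the end of April leaves 130.
May has 31 days (99 left).
June has 30 days (69 left).
July has 31 days (38 left).
August has 31 days (7 left).
7 days into September → 2027-09-07.

2027-09-07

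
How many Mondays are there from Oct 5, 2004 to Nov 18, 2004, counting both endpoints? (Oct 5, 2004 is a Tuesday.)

Oct 5, 2004 is a Tuesday; the first Monday on or after it is Oct 11, 2004 (6 days later).
From Oct 11, 2004 to Nov 18, 2004: 20 + 18 = 38 days (rest of Oct, Nov).
38 ÷ 7 = 5 full weeks with remainder 3, so 5 more Mondays after the first → 6.

6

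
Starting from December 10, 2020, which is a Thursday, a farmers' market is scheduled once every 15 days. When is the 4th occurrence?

The 4th occurrence is 3 intervals after the first: 3 × 15 = 45 days after December 10, 2020.
December has 31 days — 21 days to the end of December leaves 24.
24 days into January → January 24, 2021.

January 24, 2021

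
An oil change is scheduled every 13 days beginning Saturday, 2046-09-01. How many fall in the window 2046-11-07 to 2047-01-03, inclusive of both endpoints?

Occurrences land 13·i days after 2046-09-01 for i = 0, 1, 2, …
2046-11-07 is 67 days after the start; 67 ÷ 13 = 5 remainder 2; since the remainder is 2, round up to i = 6. First occurrence in the window: #7 on 2046-11-18 (6×13 = 78 days in).
2047-01-03 is 124 days after the start; 124 ÷ 13 = 9 remainder 7. Last occurrence in the window: #10 on 2046-12-27.
Occurrences #7 through #10: 4 in total.

4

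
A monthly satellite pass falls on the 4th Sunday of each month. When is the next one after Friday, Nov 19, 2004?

Nov 2004 starts on a Monday; its first Sunday is the 7th, so the 4th Sunday is the 28th — Nov 28, 2004.
Nov 28, 2004 is after Nov 19, 2004, so that is the next one.

Nov 28, 2004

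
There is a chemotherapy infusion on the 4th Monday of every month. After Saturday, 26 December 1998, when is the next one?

28 December 1998

December 1998 starts on a Tuesday; its first Monday is the 7th, so the 4th Monday is the 28th — 28 December 1998.
28 December 1998 is after 26 December 1998, so that is the next one.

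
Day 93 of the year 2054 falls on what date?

2054-04-03

January has 31 days (93 − 31 = 62 remain).
February has 28 days (62 − 28 = 34 remain).
March has 31 days (34 − 31 = 3 remain).
3 into April → April 3.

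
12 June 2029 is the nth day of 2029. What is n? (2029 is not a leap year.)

Days in months before June: 31 + 28 + 31 + 30 + 31 = 151.
Plus 12 days into June → day 163.

163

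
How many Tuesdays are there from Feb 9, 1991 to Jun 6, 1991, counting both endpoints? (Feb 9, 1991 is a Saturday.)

17

Feb 9, 1991 is a Saturday; the first Tuesday on or after it is Feb 12, 1991 (3 days later).
From Feb 12, 1991 to Jun 6, 1991: 16 + 31 + 30 + 31 + 6 = 114 days (rest of Feb, Mar, Apr, May, Jun).
114 ÷ 7 = 16 full weeks with remainder 2, so 16 more Tuesdays after the first → 17.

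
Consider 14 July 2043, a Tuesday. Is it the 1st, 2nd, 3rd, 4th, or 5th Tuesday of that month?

2nd

Day 14 falls in week ⌈14/7⌉ of the month.
Days 1–7 hold the 1st Tuesday, 8–14 the 2nd, 15–21 the 3rd, 22–28 the 4th, 29–31 the 5th.
14 is in the range for the 2nd.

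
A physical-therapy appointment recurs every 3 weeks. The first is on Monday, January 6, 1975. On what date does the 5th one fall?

March 31, 1975

The 5th occurrence is 4 intervals after the first: 4 × 21 = 84 days after January 6, 1975.
January has 31 days — 25 days to the end of January leaves 59.
February has 28 days (31 left).
31 days into March → March 31, 1975.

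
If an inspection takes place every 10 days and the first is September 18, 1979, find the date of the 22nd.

April 15, 1980

The 22nd occurrence is 21 intervals after the first: 21 × 10 = 210 days after September 18, 1979.
September has 30 days — 12 days to the end of September leaves 198.
October has 31 days (167 left).
November has 30 days (137 left).
December has 31 days (106 left).
January has 31 days (75 left).
February has 29 days (46 left).
March has 31 days (15 left).
15 days into April → April 15, 1980.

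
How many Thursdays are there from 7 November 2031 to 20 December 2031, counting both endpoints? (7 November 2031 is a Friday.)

6

7 November 2031 is a Friday; the first Thursday on or after it is 13 November 2031 (6 days later).
From 13 November 2031 to 20 December 2031: 17 + 20 = 37 days (rest of November, December).
37 ÷ 7 = 5 full weeks with remainder 2, so 5 more Thursdays after the first → 6.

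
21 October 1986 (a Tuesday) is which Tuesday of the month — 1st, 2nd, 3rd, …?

Day 21 falls in week ⌈21/7⌉ of the month.
Days 1–7 hold the 1st Tuesday, 8–14 the 2nd, 15–21 the 3rd, 22–28 the 4th, 29–31 the 5th.
21 is in the range for the 3rd.

3rd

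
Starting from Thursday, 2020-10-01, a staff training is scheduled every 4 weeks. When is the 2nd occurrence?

2020-10-29

The 2nd occurrence is 1 interval after the first: 1 × 28 = 28 days after 2020-10-01.
28 days later is 2020-10-29.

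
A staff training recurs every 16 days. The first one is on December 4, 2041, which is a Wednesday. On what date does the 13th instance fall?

The 13th occurrence is 12 intervals after the first: 12 × 16 = 192 days after December 4, 2041.
December has 31 days — 27 days to the end of December leaves 165.
January has 31 days (134 left).
February has 28 days (106 left).
March has 31 days (75 left).
April has 30 days (45 left).
May has 31 days (14 left).
14 days into June → June 14, 2042.

June 14, 2042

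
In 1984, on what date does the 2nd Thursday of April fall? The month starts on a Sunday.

April 1984 begins on a Sunday, so the first Thursday is April 5 (4 days later).
The 2nd Thursday is 1 weeks later: 5 + 7 = 12.

12 April 1984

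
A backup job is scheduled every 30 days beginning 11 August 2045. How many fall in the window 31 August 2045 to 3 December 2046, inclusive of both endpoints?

15

Occurrences land 30·i days after 11 August 2045 for i = 0, 1, 2, …
31 August 2045 is 20 days after the start; 20 ÷ 30 = 0 remainder 20; since the remainder is 20, round up to i = 1. First occurrence in the window: #2 on 10 September 2045 (1×30 = 30 days in).
3 December 2046 is 479 days after the start; 479 ÷ 30 = 15 remainder 29. Last occurrence in the window: #16 on 4 November 2046.
Occurrences #2 through #16: 15 in total.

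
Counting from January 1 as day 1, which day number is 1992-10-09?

283

Days in months before October: 31 + 29 + 31 + 30 + 31 + 30 + 31 + 31 + 30 = 274.
Plus 9 days into October → day 283.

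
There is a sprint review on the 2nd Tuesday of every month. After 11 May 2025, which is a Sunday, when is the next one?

May 2025 starts on a Thursday; its first Tuesday is the 6th, so the 2nd Tuesday is the 13th — 13 May 2025.
13 May 2025 is after 11 May 2025, so that is the next one.

13 May 2025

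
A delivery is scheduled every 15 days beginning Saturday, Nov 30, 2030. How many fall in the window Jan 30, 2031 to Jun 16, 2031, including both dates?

Occurrences land 15·i days after Nov 30, 2030 for i = 0, 1, 2, …
Jan 30, 2031 is 61 days after the start; 61 ÷ 15 = 4 remainder 1; since the remainder is 1, round up to i = 5. First occurrence in the window: #6 on Feb 13, 2031 (5×15 = 75 days in).
Jun 16, 2031 is 198 days after the start; 198 ÷ 15 = 13 remainder 3. Last occurrence in the window: #14 on Jun 13, 2031.
Occurrences #6 through #14: 9 in total.

9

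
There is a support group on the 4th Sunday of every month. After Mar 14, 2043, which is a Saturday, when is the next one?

Mar 2043 starts on a Sunday; its first Sunday is the 1st, so the 4th Sunday is the 22nd — Mar 22, 2043.
Mar 22, 2043 is after Mar 14, 2043, so that is the next one.

Mar 22, 2043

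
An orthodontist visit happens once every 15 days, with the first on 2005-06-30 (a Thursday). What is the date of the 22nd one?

The 22nd occurrence is 21 intervals after the first: 21 × 15 = 315 days after 2005-06-30.
June has 30 days — 0 days to the end of June leaves 315.
July has 31 days (284 left).
August has 31 days (253 left).
September has 30 days (223 left).
October has 31 days (192 left).
November has 30 days (162 left).
December has 31 days (131 left).
January has 31 days (100 left).
February has 28 days (72 left).
March has 31 days (41 left).
April has 30 days (11 left).
11 days into May → 2006-05-11.

2006-05-11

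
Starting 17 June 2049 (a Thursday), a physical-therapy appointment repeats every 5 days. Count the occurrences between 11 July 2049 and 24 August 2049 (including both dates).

Occurrences land 5·i days after 17 June 2049 for i = 0, 1, 2, …
11 July 2049 is 24 days after the start; 24 ÷ 5 = 4 remainder 4; since the remainder is 4, round up to i = 5. First occurrence in the window: #6 on 12 July 2049 (5×5 = 25 days in).
24 August 2049 is 68 days after the start; 68 ÷ 5 = 13 remainder 3. Last occurrence in the window: #14 on 21 August 2049.
Occurrences #6 through #14: 9 in total.

9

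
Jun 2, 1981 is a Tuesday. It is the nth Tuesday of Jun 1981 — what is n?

1st

Day 2 falls in week ⌈2/7⌉ of the month.
Days 1–7 hold the 1st Tuesday, 8–14 the 2nd, 15–21 the 3rd, 22–28 the 4th, 29–31 the 5th.
2 is in the range for the 1st.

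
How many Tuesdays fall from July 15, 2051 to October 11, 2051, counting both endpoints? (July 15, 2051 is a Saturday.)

July 15, 2051 is a Saturday; the first Tuesday on or after it is July 18, 2051 (3 days later).
From July 18, 2051 to October 11, 2051: 13 + 31 + 30 + 11 = 85 days (rest of July, August, September, October).
85 ÷ 7 = 12 full weeks with remainder 1, so 12 more Tuesdays after the first → 13.

13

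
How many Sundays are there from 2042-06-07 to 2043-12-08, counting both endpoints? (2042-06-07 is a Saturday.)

2042-06-07 is a Saturday; the first Sunday on or after it is 2042-06-08 (1 day later).
From 2042-06-08 to 2043-12-08: 206 + 342 = 548 days (rest of 2042, to 2043-12-08 in 2043).
548 ÷ 7 = 78 full weeks with remainder 2, so 78 more Sundays after the first → 79.

79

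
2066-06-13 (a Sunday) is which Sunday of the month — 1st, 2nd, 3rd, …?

Day 13 falls in week ⌈13/7⌉ of the month.
Days 1–7 hold the 1st Sunday, 8–14 the 2nd, 15–21 the 3rd, 22–28 the 4th, 29–31 the 5th.
13 is in the range for the 2nd.

2nd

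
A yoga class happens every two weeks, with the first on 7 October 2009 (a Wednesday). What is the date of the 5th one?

2 December 2009

The 5th occurrence is 4 intervals after the first: 4 × 14 = 56 days after 7 October 2009.
October has 31 days — 24 days to the end of October leaves 32.
November has 30 days (2 left).
2 days into December → 2 December 2009.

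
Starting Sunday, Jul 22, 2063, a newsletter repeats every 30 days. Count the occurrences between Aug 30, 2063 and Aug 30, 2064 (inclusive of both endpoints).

12

Occurrences land 30·i days after Jul 22, 2063 for i = 0, 1, 2, …
Aug 30, 2063 is 39 days after the start; 39 ÷ 30 = 1 remainder 9; since the remainder is 9, round up to i = 2. First occurrence in the window: #3 on Sep 20, 2063 (2×30 = 60 days in).
Aug 30, 2064 is 405 days after the start; 405 ÷ 30 = 13 remainder 15. Last occurrence in the window: #14 on Aug 15, 2064.
Occurrences #3 through #14: 12 in total.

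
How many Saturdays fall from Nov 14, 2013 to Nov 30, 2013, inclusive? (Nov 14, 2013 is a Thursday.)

Nov 14, 2013 is a Thursday; the first Saturday on or after it is Nov 16, 2013 (2 days later).
From Nov 16, 2013 to Nov 30, 2013 is 30 − 16 = 14 days.
14 ÷ 7 = 2 full weeks with remainder 0, so 2 more Saturdays after the first → 3.

3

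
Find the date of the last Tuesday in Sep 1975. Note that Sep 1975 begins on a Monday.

Sep 1975 begins on a Monday, so the first Tuesday is Sep 2 (1 day later).
Sep 1975 has 30 days. Adding weeks: 2, 9, 16, 23, 30 — the last one ≤ 30 is the 30th.

Sep 30, 1975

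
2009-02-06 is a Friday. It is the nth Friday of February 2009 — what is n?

1st

Day 6 falls in week ⌈6/7⌉ of the month.
Days 1–7 hold the 1st Friday, 8–14 the 2nd, 15–21 the 3rd, 22–28 the 4th, 29–31 the 5th.
6 is in the range for the 1st.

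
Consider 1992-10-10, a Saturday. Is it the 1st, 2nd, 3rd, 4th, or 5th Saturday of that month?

2nd

Day 10 falls in week ⌈10/7⌉ of the month.
Days 1–7 hold the 1st Saturday, 8–14 the 2nd, 15–21 the 3rd, 22–28 the 4th, 29–31 the 5th.
10 is in the range for the 2nd.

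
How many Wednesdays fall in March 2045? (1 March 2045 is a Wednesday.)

5

1 March 2045 is a Wednesday; the first Wednesday on or after it is 1 March 2045.
From 1 March 2045 to 31 March 2045 is 31 − 1 = 30 days.
30 ÷ 7 = 4 full weeks with remainder 2, so 4 more Wednesdays after the first → 5.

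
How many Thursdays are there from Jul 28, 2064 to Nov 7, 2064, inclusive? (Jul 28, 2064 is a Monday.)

15

Jul 28, 2064 is a Monday; the first Thursday on or after it is Jul 31, 2064 (3 days later).
From Jul 31, 2064 to Nov 7, 2064: 0 + 31 + 30 + 31 + 7 = 99 days (rest of Jul, Aug, Sep, Oct, Nov).
99 ÷ 7 = 14 full weeks with remainder 1, so 14 more Thursdays after the first → 15.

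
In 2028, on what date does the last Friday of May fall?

2028-05-26

May 2028 begins on a Monday, so the first Friday is May 5 (4 days later).
May 2028 has 31 days. Adding weeks: 5, 12, 19, 26 — the last one ≤ 31 is the 26th.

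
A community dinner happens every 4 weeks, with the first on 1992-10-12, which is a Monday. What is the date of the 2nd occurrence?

The 2nd occurrence is 1 interval after the first: 1 × 28 = 28 days after 1992-10-12.
October has 31 days — 19 days to the end of October leaves 9.
9 days into November → 1992-11-09.

1992-11-09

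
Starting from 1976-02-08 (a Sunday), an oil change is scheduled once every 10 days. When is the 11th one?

1976-05-18

The 11th occurrence is 10 intervals after the first: 10 × 10 = 100 days after 1976-02-08.
February has 29 days — 21 days to the end of February leaves 79.
March has 31 days (48 left).
April has 30 days (18 left).
18 days into May → 1976-05-18.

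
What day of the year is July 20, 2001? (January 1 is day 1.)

Days in months before July: 31 + 28 + 31 + 30 + 31 + 30 = 181.
Plus 20 days into July → day 201.

201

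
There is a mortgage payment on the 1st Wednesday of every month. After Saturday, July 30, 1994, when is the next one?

August 3, 1994

July 1994 starts on a Friday, so its 1st Wednesday is July 6, 1994 (5 days in).
That is not after July 30, 1994, so look at August 1994.
August 1994 starts on a Monday, so its 1st Wednesday is August 3, 1994 (2 days in).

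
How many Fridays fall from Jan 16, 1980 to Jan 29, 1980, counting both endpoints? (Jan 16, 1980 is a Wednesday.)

2

Jan 16, 1980 is a Wednesday; the first Friday on or after it is Jan 18, 1980 (2 days later).
From Jan 18, 1980 to Jan 29, 1980 is 29 − 18 = 11 days.
11 ÷ 7 = 1 full weeks with remainder 4, so 1 more Fridays after the first → 2.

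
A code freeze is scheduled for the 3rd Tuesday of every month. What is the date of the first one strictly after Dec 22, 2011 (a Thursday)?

Jan 17, 2012

Dec 2011 starts on a Thursday; its first Tuesday is the 6th, so the 3rd Tuesday is the 20th — Dec 20, 2011.
That is not after Dec 22, 2011, so look at Jan 2012.
Jan 2012 starts on a Sunday; its first Tuesday is the 3rd, so the 3rd Tuesday is the 17th — Jan 17, 2012.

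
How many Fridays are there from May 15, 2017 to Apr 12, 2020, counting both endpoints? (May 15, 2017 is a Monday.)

May 15, 2017 is a Monday; the first Friday on or after it is May 19, 2017 (4 days later).
From May 19, 2017 to Apr 12, 2020: 226 + 365 + 365 + 103 = 1059 days (rest of 2017, 2018, 2019, to Apr 12, 2020 in 2020).
1059 ÷ 7 = 151 full weeks with remainder 2, so 151 more Fridays after the first → 152.

152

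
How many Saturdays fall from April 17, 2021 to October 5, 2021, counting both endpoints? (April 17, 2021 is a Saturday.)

April 17, 2021 is a Saturday; the first Saturday on or after it is April 17, 2021.
From April 17, 2021 to October 5, 2021: 13 + 31 + 30 + 31 + 31 + 30 + 5 = 171 days (rest of April, May, June, July, August, September, October).
171 ÷ 7 = 24 full weeks with remainder 3, so 24 more Saturdays after the first → 25.

25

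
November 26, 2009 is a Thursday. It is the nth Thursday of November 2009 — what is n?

Day 26 falls in week ⌈26/7⌉ of the month.
Days 1–7 hold the 1st Thursday, 8–14 the 2nd, 15–21 the 3rd, 22–28 the 4th, 29–31 the 5th.
26 is in the range for the 4th.

4th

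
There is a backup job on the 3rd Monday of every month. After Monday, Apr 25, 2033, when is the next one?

May 16, 2033

Apr 2033 starts on a Friday; its first Monday is the 4th, so the 3rd Monday is the 18th — Apr 18, 2033.
That is not after Apr 25, 2033, so look at May 2033.
May 2033 starts on a Sunday; its first Monday is the 2nd, so the 3rd Monday is the 16th — May 16, 2033.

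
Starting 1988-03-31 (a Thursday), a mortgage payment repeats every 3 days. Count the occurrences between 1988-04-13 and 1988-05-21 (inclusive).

13

Occurrences land 3·i days after 1988-03-31 for i = 0, 1, 2, …
1988-04-13 is 13 days after the start; 13 ÷ 3 = 4 remainder 1; since the remainder is 1, round up to i = 5. First occurrence in the window: #6 on 1988-04-15 (5×3 = 15 days in).
1988-05-21 is 51 days after the start; 51 ÷ 3 = 17 remainder 0. Last occurrence in the window: #18 on 1988-05-21.
Occurrences #6 through #18: 13 in total.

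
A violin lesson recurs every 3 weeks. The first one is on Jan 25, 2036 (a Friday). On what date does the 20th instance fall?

Feb 27, 2037

The 20th occurrence is 19 intervals after the first: 19 × 21 = 399 days after Jan 25, 2036.
Jan has 31 days — 6 days to the end of Jan leaves 393.
Feb has 29 days (364 left).
Mar has 31 days (333 left).
Apr has 30 days (303 left).
May has 31 days (272 left).
Jun has 30 days (242 left).
Jul has 31 days (211 left).
Aug has 31 days (180 left).
Sep has 30 days (150 left).
Oct has 31 days (119 left).
Nov has 30 days (89 left).
Dec has 31 days (58 left).
Jan has 31 days (27 left).
27 days into Feb → Feb 27, 2037.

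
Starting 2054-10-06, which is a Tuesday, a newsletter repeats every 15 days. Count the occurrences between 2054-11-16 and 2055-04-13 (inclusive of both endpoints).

10

Occurrences land 15·i days after 2054-10-06 for i = 0, 1, 2, …
2054-11-16 is 41 days after the start; 41 ÷ 15 = 2 remainder 11; since the remainder is 11, round up to i = 3. First occurrence in the window: #4 on 2054-11-20 (3×15 = 45 days in).
2055-04-13 is 189 days after the start; 189 ÷ 15 = 12 remainder 9. Last occurrence in the window: #13 on 2055-04-04.
Occurrences #4 through #13: 10 in total.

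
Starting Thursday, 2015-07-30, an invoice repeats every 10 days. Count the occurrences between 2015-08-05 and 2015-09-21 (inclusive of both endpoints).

Occurrences land 10·i days after 2015-07-30 for i = 0, 1, 2, …
2015-08-05 is 6 days after the start; 6 ÷ 10 = 0 remainder 6; since the remainder is 6, round up to i = 1. First occurrence in the window: #2 on 2015-08-09 (1×10 = 10 days in).
2015-09-21 is 53 days after the start; 53 ÷ 10 = 5 remainder 3. Last occurrence in the window: #6 on 2015-09-18.
Occurrences #2 through #6: 5 in total.

5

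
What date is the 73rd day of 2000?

Jan has 31 days (73 − 31 = 42 remain).
Feb has 29 days (42 − 29 = 13 remain).
13 into Mar → Mar 13.

Mar 13, 2000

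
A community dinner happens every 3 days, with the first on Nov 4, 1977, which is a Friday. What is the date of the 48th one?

Mar 25, 1978

The 48th occurrence is 47 intervals after the first: 47 × 3 = 141 days after Nov 4, 1977.
Nov has 30 days — 26 days to the end of Nov leaves 115.
Dec has 31 days (84 left).
Jan has 31 days (53 left).
Feb has 28 days (25 left).
25 days into Mar → Mar 25, 1978.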